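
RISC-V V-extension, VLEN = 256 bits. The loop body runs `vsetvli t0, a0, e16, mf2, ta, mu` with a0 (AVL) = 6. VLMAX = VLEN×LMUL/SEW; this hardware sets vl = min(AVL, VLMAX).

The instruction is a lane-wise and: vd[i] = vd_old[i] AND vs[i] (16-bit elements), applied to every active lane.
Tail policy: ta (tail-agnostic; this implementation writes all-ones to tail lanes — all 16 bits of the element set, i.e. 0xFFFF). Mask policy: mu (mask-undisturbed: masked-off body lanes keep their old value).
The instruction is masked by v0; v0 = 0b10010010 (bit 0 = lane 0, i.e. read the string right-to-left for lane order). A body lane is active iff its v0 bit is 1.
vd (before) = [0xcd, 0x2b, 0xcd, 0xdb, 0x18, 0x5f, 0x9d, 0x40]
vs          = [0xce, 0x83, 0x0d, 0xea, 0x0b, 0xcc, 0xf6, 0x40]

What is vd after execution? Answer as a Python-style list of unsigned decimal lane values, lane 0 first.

lanes per group: 256·1/2/16 = 8
vl ← min(6, 8) = 6
[0] mask-off/keep = 0xcd
[1] and(0x2b,0x83) = 0x03
[2] mask-off/keep = 0xcd
[3] mask-off/keep = 0xdb
[4] and(0x18,0x0b) = 0x08
[5] mask-off/keep = 0x5f
[6] tail/ones = 0xffff
[7] tail/ones = 0xffff

vd = [205, 3, 205, 219, 8, 95, 65535, 65535]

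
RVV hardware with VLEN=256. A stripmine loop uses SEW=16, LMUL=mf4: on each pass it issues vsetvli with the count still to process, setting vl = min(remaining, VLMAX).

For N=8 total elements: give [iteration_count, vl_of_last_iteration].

[iterations, last_vl] = [2, 4]

VLMAX = VLEN×LMUL/SEW = 256×1/4/16 = 4
N=8: ⌈8/4⌉ = 2 iters; last vl = 8 − 1×4 = 4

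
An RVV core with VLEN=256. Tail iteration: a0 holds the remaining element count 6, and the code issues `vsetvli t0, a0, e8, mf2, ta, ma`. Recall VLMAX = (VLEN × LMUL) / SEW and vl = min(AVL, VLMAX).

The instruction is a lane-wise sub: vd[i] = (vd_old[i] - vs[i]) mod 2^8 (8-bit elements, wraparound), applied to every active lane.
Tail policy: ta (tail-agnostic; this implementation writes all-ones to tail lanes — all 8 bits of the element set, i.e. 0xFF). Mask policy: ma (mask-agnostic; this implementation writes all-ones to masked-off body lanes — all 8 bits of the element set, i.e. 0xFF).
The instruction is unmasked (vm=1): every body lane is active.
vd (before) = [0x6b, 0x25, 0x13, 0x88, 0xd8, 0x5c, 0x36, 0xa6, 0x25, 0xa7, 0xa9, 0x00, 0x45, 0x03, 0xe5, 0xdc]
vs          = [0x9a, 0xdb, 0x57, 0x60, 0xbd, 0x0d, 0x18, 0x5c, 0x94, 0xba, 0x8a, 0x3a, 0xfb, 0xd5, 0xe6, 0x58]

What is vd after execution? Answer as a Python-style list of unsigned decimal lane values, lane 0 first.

lanes per group: 256·1/2/8 = 16
vl = min(AVL, VLMAX) = min(6, 16) = 6
  i=0: sub(0x6b,0x9a) → 209
  i=1: sub(0x25,0xdb) → 74
  i=2: sub(0x13,0x57) → 188
  i=3: sub(0x88,0x60) → 40
  i=4: sub(0xd8,0xbd) → 27
  i=5: sub(0x5c,0x0d) → 79
  i=6: tail/ones → 255
  i=7: tail/ones → 255
  i=8: tail/ones → 255
  i=9: tail/ones → 255
  i=10: tail/ones → 255
  i=11: tail/ones → 255
  i=12: tail/ones → 255
  i=13: tail/ones → 255
  i=14: tail/ones → 255
  i=15: tail/ones → 255

vd = [209, 74, 188, 40, 27, 79, 255, 255, 255, 255, 255, 255, 255, 255, 255, 255]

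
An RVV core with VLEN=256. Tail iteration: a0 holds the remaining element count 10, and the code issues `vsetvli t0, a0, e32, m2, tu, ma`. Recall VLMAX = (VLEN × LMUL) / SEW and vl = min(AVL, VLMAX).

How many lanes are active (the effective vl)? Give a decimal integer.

VLMAX = VLEN×LMUL/SEW = 256×2/32 = 16
AVL=10 ≤ VLMAX=16, so vl = 10

vl = 10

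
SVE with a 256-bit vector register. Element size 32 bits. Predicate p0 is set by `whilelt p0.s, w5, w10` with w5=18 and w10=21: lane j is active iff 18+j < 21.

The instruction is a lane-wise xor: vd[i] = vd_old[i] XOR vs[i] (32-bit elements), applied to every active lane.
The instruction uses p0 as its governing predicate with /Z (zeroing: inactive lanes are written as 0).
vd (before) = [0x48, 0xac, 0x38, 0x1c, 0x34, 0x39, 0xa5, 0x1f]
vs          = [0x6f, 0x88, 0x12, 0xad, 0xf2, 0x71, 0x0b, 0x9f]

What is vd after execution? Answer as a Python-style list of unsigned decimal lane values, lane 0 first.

lane count: 256 div 32 = 8
p0[j] = (18+j < 21); true for j=0..2 → 3 lanes set
lane  0: xor(0x48,0x6f) ⇒ 0x27
lane  1: xor(0xac,0x88) ⇒ 0x24
lane  2: xor(0x38,0x12) ⇒ 0x2a
lane  3: tail/zero ⇒ 0x00
lane  4: tail/zero ⇒ 0x00
lane  5: tail/zero ⇒ 0x00
lane  6: tail/zero ⇒ 0x00
lane  7: tail/zero ⇒ 0x00

vd = [39, 36, 42, 0, 0, 0, 0, 0]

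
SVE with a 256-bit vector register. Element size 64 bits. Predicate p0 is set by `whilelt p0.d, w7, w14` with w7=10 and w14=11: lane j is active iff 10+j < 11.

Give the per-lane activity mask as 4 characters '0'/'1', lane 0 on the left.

predicate = 1000

register lanes = 256/64 = 4
active while 10+j < 11, i.e. j ∈ [0,1) capped at 4 ⇒ 1
bits (lane 0 leftmost): 1000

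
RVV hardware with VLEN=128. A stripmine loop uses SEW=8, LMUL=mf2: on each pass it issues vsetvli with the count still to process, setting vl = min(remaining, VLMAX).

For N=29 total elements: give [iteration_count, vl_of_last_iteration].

VLMAX = (128 × 1/2) / 8 = 8 lanes
iterations = ceil(29/8) = 4; final-pass vl = 5

[iterations, last_vl] = [4, 5]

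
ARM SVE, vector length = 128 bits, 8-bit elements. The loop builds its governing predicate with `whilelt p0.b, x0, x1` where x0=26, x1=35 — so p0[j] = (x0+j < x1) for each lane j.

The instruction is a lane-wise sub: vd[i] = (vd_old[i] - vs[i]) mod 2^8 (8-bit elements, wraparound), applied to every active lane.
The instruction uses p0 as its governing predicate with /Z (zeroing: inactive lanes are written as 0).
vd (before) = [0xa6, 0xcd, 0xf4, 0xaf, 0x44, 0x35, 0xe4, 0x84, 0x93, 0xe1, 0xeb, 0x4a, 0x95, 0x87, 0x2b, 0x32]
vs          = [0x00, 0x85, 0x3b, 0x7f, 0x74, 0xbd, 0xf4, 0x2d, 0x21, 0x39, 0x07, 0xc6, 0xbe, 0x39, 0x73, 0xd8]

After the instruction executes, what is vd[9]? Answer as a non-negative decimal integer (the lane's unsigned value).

lane count: 128 div 8 = 16
active while 26+j < 35, i.e. j ∈ [0,9) capped at 16 ⇒ 9
vd[0] sub(0xa6,0x00) -> 0xa6
vd[1] sub(0xcd,0x85) -> 0x48
vd[2] sub(0xf4,0x3b) -> 0xb9
vd[3] sub(0xaf,0x7f) -> 0x30
vd[4] sub(0x44,0x74) -> 0xd0
vd[5] sub(0x35,0xbd) -> 0x78
vd[6] sub(0xe4,0xf4) -> 0xf0
vd[7] sub(0x84,0x2d) -> 0x57
vd[8] sub(0x93,0x21) -> 0x72
vd[9] tail/zero -> 0x00
vd[10] tail/zero -> 0x00
vd[11] tail/zero -> 0x00
vd[12] tail/zero -> 0x00
vd[13] tail/zero -> 0x00
vd[14] tail/zero -> 0x00
vd[15] tail/zero -> 0x00

vd[9] = 0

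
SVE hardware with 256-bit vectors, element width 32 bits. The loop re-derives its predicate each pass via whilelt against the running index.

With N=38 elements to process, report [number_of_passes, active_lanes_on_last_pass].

[iterations, last_vl] = [5, 6]

lane count: 256 div 32 = 8
38 elements at 8/iter → 5 passes, remainder 6 on the last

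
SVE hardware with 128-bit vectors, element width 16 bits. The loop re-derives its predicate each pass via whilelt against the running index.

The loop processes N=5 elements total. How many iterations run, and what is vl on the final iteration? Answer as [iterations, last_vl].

[iterations, last_vl] = [1, 5]

register lanes = 128/16 = 8
N=5: ⌈5/8⌉ = 1 iters; last vl = 5 − 0×8 = 5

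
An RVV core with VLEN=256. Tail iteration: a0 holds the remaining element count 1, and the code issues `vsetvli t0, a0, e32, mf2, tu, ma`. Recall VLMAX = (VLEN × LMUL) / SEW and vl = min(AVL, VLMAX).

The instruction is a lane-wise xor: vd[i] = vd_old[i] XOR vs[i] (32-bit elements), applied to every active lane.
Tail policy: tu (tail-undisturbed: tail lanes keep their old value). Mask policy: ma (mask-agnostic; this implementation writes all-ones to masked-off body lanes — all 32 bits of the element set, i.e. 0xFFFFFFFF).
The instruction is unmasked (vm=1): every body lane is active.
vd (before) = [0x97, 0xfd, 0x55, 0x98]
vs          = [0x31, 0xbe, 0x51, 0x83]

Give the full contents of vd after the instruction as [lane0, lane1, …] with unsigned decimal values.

vd = [166, 253, 85, 152]

lanes per group: 256·1/2/32 = 4
vl = min(AVL, VLMAX) = min(1, 4) = 1
lane  0: xor(0x97,0x31) ⇒ 0xa6
lane  1: tail/keep ⇒ 0xfd
lane  2: tail/keep ⇒ 0x55
lane  3: tail/keep ⇒ 0x98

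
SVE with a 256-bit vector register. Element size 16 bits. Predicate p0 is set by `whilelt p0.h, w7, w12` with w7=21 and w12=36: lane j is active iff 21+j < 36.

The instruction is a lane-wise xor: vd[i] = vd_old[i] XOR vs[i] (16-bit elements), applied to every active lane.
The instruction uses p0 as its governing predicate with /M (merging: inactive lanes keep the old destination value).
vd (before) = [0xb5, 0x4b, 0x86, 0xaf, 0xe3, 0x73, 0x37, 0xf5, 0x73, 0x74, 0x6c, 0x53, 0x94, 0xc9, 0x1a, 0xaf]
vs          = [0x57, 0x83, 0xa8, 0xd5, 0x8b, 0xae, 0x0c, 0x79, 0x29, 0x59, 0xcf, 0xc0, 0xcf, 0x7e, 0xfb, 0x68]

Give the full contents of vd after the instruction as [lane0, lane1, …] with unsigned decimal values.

lane count: 256 div 16 = 16
p0[j] = (21+j < 36); true for j=0..14 → 15 lanes set
lane  0: xor(0xb5,0x57) ⇒ 0xe2
lane  1: xor(0x4b,0x83) ⇒ 0xc8
lane  2: xor(0x86,0xa8) ⇒ 0x2e
lane  3: xor(0xaf,0xd5) ⇒ 0x7a
lane  4: xor(0xe3,0x8b) ⇒ 0x68
lane  5: xor(0x73,0xae) ⇒ 0xdd
lane  6: xor(0x37,0x0c) ⇒ 0x3b
lane  7: xor(0xf5,0x79) ⇒ 0x8c
lane  8: xor(0x73,0x29) ⇒ 0x5a
lane  9: xor(0x74,0x59) ⇒ 0x2d
lane 10: xor(0x6c,0xcf) ⇒ 0xa3
lane 11: xor(0x53,0xc0) ⇒ 0x93
lane 12: xor(0x94,0xcf) ⇒ 0x5b
lane 13: xor(0xc9,0x7e) ⇒ 0xb7
lane 14: xor(0x1a,0xfb) ⇒ 0xe1
lane 15: tail/keep ⇒ 0xaf

vd = [226, 200, 46, 122, 104, 221, 59, 140, 90, 45, 163, 147, 91, 183, 225, 175]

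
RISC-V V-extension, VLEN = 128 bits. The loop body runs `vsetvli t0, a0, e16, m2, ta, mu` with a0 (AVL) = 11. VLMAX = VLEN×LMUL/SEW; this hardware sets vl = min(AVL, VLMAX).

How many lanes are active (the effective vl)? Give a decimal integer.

VLMAX = (128 × 2) / 16 = 16 lanes
vl = min(AVL, VLMAX) = min(11, 16) = 11

vl = 11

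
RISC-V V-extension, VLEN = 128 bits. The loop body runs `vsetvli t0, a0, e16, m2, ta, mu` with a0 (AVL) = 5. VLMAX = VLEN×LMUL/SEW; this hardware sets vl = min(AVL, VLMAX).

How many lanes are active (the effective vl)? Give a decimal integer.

vl = 5

VLMAX = (128 × 2) / 16 = 16 lanes
vl ← min(5, 16) = 5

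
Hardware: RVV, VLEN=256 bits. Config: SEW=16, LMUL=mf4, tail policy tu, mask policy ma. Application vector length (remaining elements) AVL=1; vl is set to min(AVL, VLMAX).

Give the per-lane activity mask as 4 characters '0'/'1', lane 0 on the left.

predicate = 1000

VLMAX = (256 × 1/4) / 16 = 4 lanes
vl ← min(1, 4) = 1
bits (lane 0 leftmost): 1000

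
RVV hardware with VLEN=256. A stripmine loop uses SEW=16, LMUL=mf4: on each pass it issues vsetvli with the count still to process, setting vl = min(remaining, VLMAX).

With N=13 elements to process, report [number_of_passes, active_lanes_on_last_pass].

[iterations, last_vl] = [4, 1]

VLMAX = (256 × 1/4) / 16 = 4 lanes
iterations = ceil(13/4) = 4; final-pass vl = 1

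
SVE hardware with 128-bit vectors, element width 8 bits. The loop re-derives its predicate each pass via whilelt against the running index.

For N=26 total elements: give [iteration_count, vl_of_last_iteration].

[iterations, last_vl] = [2, 10]

128-bit reg / 8-bit elem → 16 lanes
26 elements at 16/iter → 2 passes, remainder 10 on the last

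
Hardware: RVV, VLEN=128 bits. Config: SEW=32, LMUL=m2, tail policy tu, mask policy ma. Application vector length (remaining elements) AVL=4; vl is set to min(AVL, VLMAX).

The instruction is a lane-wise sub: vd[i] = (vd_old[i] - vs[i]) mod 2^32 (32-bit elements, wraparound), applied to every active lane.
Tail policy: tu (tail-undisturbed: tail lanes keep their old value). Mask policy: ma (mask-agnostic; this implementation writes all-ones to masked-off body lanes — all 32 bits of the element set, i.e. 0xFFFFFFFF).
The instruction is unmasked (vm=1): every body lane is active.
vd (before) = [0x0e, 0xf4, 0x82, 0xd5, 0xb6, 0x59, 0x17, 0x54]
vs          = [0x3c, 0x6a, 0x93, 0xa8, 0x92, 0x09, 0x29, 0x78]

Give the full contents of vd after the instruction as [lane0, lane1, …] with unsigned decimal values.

vd = [4294967250, 138, 4294967279, 45, 182, 89, 23, 84]

VLMAX = VLEN×LMUL/SEW = 128×2/32 = 8
vl = min(AVL, VLMAX) = min(4, 8) = 4
[0] sub(0x0e,0x3c) = 0xffffffd2
[1] sub(0xf4,0x6a) = 0x8a
[2] sub(0x82,0x93) = 0xffffffef
[3] sub(0xd5,0xa8) = 0x2d
[4] tail/keep = 0xb6
[5] tail/keep = 0x59
[6] tail/keep = 0x17
[7] tail/keep = 0x54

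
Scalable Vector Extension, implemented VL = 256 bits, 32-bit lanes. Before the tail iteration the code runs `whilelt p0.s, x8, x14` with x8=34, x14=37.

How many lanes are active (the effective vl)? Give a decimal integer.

vl = 3

256-bit reg / 32-bit elem → 8 lanes
whilelt: lane j active iff 34+j < 37 → j < 3 → 3 active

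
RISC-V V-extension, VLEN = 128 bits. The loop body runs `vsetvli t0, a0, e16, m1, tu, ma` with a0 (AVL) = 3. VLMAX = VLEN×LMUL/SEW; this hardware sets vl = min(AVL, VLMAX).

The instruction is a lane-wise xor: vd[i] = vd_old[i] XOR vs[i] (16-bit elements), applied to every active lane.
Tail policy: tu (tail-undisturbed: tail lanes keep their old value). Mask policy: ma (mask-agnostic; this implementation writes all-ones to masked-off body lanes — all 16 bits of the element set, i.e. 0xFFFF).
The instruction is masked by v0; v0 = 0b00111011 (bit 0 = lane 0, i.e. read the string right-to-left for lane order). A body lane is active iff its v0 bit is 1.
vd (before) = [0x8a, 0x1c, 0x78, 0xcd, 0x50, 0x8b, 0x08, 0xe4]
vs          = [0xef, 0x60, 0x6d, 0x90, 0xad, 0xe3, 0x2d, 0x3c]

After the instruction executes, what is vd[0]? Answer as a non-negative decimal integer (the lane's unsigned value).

VLMAX = (128 × 1) / 16 = 8 lanes
vl ← min(3, 8) = 3
[0] xor(0x8a,0xef) = 0x65
[1] xor(0x1c,0x60) = 0x7c
[2] mask-off/ones = 0xffff
[3] tail/keep = 0xcd
[4] tail/keep = 0x50
[5] tail/keep = 0x8b
[6] tail/keep = 0x08
[7] tail/keep = 0xe4

vd[0] = 101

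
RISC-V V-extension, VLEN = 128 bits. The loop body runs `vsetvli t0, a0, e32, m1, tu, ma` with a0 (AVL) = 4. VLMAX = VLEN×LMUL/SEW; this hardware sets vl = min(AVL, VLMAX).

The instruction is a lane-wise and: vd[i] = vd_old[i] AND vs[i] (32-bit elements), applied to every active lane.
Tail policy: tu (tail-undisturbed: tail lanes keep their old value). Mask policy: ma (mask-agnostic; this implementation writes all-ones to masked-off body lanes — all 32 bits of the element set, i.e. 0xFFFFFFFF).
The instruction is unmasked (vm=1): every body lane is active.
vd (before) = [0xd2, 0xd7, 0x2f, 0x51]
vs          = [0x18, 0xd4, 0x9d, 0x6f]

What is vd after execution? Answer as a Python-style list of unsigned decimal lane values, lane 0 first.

vd = [16, 212, 13, 65]

lanes per group: 128·1/32 = 4
AVL=4 ≤ VLMAX=4, so vl = 4
[0] and(0xd2,0x18) = 0x10
[1] and(0xd7,0xd4) = 0xd4
[2] and(0x2f,0x9d) = 0x0d
[3] and(0x51,0x6f) = 0x41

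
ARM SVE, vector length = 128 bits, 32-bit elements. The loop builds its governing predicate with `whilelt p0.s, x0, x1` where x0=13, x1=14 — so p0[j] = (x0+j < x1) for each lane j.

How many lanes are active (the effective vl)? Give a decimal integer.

vl = 1

128-bit reg / 32-bit elem → 4 lanes
p0[j] = (13+j < 14); true for j=0..0 → 1 lanes set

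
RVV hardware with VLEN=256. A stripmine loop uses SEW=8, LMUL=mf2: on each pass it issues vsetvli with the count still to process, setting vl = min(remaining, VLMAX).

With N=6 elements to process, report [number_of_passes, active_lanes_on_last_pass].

VLMAX = VLEN×LMUL/SEW = 256×1/2/8 = 16
iterations = ceil(6/16) = 1; final-pass vl = 6

[iterations, last_vl] = [1, 6]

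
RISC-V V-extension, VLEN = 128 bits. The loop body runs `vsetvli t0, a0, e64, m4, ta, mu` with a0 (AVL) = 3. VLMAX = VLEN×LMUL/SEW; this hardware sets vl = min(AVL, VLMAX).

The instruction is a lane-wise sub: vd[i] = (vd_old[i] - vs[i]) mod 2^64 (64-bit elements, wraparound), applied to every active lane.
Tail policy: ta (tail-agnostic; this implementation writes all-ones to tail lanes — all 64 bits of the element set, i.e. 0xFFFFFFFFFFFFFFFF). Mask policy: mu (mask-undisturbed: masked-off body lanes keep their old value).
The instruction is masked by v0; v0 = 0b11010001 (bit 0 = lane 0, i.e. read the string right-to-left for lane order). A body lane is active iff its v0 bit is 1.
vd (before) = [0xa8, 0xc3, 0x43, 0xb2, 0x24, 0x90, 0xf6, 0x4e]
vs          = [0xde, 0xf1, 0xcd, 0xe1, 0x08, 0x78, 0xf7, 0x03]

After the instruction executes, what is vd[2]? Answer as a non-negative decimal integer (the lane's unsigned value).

lanes per group: 128·4/64 = 8
vl = min(AVL, VLMAX) = min(3, 8) = 3
vd[0] sub(0xa8,0xde) -> 0xffffffffffffffca
vd[1] mask-off/keep -> 0xc3
vd[2] mask-off/keep -> 0x43
vd[3] tail/ones -> 0xffffffffffffffff
vd[4] tail/ones -> 0xffffffffffffffff
vd[5] tail/ones -> 0xffffffffffffffff
vd[6] tail/ones -> 0xffffffffffffffff
vd[7] tail/ones -> 0xffffffffffffffff

vd[2] = 67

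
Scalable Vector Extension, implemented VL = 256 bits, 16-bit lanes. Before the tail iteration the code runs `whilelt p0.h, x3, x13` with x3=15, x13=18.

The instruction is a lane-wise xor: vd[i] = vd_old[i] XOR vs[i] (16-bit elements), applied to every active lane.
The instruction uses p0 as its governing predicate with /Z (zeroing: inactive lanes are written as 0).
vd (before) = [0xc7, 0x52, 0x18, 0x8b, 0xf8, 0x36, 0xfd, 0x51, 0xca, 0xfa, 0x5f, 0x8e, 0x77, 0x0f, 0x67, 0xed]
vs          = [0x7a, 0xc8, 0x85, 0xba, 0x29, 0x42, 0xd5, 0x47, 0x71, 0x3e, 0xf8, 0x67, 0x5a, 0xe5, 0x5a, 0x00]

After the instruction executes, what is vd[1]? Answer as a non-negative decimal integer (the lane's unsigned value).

vd[1] = 154

256-bit reg / 16-bit elem → 16 lanes
active while 15+j < 18, i.e. j ∈ [0,3) capped at 16 ⇒ 3
[0] xor(0xc7,0x7a) = 0xbd
[1] xor(0x52,0xc8) = 0x9a
[2] xor(0x18,0x85) = 0x9d
[3] tail/zero = 0x00
[4] tail/zero = 0x00
[5] tail/zero = 0x00
[6] tail/zero = 0x00
[7] tail/zero = 0x00
[8] tail/zero = 0x00
[9] tail/zero = 0x00
[10] tail/zero = 0x00
[11] tail/zero = 0x00
[12] tail/zero = 0x00
[13] tail/zero = 0x00
[14] tail/zero = 0x00
[15] tail/zero = 0x00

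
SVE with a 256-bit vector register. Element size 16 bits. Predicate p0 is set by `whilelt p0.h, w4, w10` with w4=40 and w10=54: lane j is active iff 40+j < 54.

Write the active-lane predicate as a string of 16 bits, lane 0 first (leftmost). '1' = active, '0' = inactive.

lane count: 256 div 16 = 16
active while 40+j < 54, i.e. j ∈ [0,14) capped at 16 ⇒ 14
bits (lane 0 leftmost): 1111111111111100

predicate = 1111111111111100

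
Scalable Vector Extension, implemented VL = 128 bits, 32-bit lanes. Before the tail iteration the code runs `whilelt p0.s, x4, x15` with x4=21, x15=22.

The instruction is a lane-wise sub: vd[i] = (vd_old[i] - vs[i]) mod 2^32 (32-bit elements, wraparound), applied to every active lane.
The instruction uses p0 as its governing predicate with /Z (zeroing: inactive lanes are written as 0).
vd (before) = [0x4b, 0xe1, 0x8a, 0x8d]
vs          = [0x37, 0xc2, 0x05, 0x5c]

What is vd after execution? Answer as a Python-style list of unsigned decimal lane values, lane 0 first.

vd = [20, 0, 0, 0]

register lanes = 128/32 = 4
p0[j] = (21+j < 22); true for j=0..0 → 1 lanes set
lane  0: sub(0x4b,0x37) ⇒ 0x14
lane  1: tail/zero ⇒ 0x00
lane  2: tail/zero ⇒ 0x00
lane  3: tail/zero ⇒ 0x00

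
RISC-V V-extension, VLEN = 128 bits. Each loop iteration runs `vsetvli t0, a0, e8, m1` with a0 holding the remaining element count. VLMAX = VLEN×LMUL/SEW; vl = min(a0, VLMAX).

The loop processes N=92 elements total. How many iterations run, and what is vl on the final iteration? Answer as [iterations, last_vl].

VLMAX = (128 × 1) / 8 = 16 lanes
92 elements at 16/iter → 6 passes, remainder 12 on the last

[iterations, last_vl] = [6, 12]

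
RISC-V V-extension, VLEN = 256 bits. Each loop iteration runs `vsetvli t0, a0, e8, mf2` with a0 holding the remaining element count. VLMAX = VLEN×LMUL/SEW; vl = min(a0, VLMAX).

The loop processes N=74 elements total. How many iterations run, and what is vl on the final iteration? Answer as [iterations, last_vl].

[iterations, last_vl] = [5, 10]

VLMAX = (256 × 1/2) / 8 = 16 lanes
74 elements at 16/iter → 5 passes, remainder 10 on the last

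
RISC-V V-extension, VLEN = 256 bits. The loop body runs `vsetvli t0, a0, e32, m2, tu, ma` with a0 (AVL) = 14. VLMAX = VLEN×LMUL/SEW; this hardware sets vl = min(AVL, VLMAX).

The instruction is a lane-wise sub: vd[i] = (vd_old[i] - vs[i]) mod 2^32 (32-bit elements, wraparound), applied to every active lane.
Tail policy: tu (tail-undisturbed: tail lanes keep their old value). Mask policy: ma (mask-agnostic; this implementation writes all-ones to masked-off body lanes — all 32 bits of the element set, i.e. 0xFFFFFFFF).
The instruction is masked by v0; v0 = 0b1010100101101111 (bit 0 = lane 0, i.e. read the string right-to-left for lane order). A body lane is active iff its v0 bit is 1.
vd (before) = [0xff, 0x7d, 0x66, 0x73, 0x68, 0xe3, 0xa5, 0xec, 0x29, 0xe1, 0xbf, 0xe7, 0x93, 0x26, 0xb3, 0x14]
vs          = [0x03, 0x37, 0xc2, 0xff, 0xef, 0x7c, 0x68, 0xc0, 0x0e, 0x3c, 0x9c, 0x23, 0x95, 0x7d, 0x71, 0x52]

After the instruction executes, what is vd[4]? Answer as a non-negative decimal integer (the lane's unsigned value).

vd[4] = 4294967295

VLMAX = VLEN×LMUL/SEW = 256×2/32 = 16
vl = min(AVL, VLMAX) = min(14, 16) = 14
vd[0] sub(0xff,0x03) -> 0xfc
vd[1] sub(0x7d,0x37) -> 0x46
vd[2] sub(0x66,0xc2) -> 0xffffffa4
vd[3] sub(0x73,0xff) -> 0xffffff74
vd[4] mask-off/ones -> 0xffffffff
vd[5] sub(0xe3,0x7c) -> 0x67
vd[6] sub(0xa5,0x68) -> 0x3d
vd[7] mask-off/ones -> 0xffffffff
vd[8] sub(0x29,0x0e) -> 0x1b
vd[9] mask-off/ones -> 0xffffffff
vd[10] mask-off/ones -> 0xffffffff
vd[11] sub(0xe7,0x23) -> 0xc4
vd[12] mask-off/ones -> 0xffffffff
vd[13] sub(0x26,0x7d) -> 0xffffffa9
vd[14] tail/keep -> 0xb3
vd[15] tail/keep -> 0x14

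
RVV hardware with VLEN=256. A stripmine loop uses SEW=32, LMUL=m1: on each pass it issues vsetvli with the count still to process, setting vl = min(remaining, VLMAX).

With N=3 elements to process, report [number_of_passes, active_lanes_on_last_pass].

[iterations, last_vl] = [1, 3]

VLMAX = VLEN×LMUL/SEW = 256×1/32 = 8
3 elements at 8/iter → 1 passes, remainder 3 on the last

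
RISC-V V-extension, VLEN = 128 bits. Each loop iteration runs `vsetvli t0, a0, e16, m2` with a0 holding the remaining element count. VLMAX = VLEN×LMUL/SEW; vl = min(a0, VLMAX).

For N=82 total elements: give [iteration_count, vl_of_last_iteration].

[iterations, last_vl] = [6, 2]

VLMAX = VLEN×LMUL/SEW = 128×2/16 = 16
iterations = ceil(82/16) = 6; final-pass vl = 2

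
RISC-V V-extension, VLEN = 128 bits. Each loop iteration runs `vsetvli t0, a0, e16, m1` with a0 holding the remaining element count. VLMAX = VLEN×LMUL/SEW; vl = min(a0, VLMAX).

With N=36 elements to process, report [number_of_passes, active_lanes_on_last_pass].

lanes per group: 128·1/16 = 8
36 elements at 8/iter → 5 passes, remainder 4 on the last

[iterations, last_vl] = [5, 4]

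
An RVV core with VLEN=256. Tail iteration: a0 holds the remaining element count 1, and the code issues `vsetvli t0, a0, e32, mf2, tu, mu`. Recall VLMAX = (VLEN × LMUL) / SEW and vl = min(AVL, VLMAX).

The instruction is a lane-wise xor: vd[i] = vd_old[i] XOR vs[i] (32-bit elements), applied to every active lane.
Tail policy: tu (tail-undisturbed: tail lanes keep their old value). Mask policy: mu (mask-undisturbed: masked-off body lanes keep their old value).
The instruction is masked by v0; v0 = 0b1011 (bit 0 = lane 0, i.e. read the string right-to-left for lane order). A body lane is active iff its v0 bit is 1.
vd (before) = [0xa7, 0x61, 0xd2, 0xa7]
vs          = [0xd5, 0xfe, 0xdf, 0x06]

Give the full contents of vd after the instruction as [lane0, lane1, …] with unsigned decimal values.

vd = [114, 97, 210, 167]

VLMAX = VLEN×LMUL/SEW = 256×1/2/32 = 4
vl ← min(1, 4) = 1
  i=0: xor(0xa7,0xd5) → 114
  i=1: tail/keep → 97
  i=2: tail/keep → 210
  i=3: tail/keep → 167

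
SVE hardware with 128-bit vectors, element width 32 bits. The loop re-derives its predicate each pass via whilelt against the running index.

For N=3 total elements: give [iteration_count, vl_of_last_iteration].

lane count: 128 div 32 = 4
N=3: ⌈3/4⌉ = 1 iters; last vl = 3 − 0×4 = 3

[iterations, last_vl] = [1, 3]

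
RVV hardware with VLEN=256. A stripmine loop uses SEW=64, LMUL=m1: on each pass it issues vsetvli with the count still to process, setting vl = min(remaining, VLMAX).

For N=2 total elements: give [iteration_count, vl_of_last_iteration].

[iterations, last_vl] = [1, 2]

VLMAX = VLEN×LMUL/SEW = 256×1/64 = 4
2 elements at 4/iter → 1 passes, remainder 2 on the last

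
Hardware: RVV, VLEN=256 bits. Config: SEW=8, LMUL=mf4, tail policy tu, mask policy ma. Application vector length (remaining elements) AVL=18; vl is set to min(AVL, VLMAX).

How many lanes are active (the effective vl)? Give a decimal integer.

VLMAX = VLEN×LMUL/SEW = 256×1/4/8 = 8
vl = min(AVL, VLMAX) = min(18, 8) = 8

vl = 8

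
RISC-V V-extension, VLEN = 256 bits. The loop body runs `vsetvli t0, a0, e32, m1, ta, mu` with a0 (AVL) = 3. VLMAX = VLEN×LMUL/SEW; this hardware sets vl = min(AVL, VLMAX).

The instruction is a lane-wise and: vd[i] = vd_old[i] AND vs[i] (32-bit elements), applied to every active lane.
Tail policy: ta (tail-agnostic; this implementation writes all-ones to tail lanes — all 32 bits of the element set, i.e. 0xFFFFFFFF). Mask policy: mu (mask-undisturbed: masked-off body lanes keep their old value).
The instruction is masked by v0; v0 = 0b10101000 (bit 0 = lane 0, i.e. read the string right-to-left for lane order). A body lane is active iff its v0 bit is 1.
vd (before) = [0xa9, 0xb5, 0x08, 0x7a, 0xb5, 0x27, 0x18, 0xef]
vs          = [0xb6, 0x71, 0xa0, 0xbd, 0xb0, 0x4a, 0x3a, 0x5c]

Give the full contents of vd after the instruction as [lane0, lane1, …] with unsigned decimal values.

lanes per group: 256·1/32 = 8
vl = min(AVL, VLMAX) = min(3, 8) = 3
[0] mask-off/keep = 0xa9
[1] mask-off/keep = 0xb5
[2] mask-off/keep = 0x08
[3] tail/ones = 0xffffffff
[4] tail/ones = 0xffffffff
[5] tail/ones = 0xffffffff
[6] tail/ones = 0xffffffff
[7] tail/ones = 0xffffffff

vd = [169, 181, 8, 4294967295, 4294967295, 4294967295, 4294967295, 4294967295]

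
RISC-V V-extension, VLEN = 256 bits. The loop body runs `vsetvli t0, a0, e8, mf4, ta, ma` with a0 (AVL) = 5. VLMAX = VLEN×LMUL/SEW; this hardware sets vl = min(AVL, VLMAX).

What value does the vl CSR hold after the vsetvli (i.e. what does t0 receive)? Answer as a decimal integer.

VLMAX = VLEN×LMUL/SEW = 256×1/4/8 = 8
AVL=5 ≤ VLMAX=8, so vl = 5

vl = 5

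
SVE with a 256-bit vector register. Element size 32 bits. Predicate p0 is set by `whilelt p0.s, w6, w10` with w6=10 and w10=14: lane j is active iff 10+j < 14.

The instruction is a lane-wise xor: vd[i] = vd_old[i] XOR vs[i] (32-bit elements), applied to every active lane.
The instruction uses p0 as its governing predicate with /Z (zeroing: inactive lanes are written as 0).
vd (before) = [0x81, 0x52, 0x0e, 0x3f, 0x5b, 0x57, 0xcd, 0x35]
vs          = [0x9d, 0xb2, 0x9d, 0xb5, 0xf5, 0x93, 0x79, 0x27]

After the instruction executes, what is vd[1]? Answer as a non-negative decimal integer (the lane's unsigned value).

vd[1] = 224

lane count: 256 div 32 = 8
p0[j] = (10+j < 14); true for j=0..3 → 4 lanes set
lane  0: xor(0x81,0x9d) ⇒ 0x1c
lane  1: xor(0x52,0xb2) ⇒ 0xe0
lane  2: xor(0x0e,0x9d) ⇒ 0x93
lane  3: xor(0x3f,0xb5) ⇒ 0x8a
lane  4: tail/zero ⇒ 0x00
lane  5: tail/zero ⇒ 0x00
lane  6: tail/zero ⇒ 0x00
lane  7: tail/zero ⇒ 0x00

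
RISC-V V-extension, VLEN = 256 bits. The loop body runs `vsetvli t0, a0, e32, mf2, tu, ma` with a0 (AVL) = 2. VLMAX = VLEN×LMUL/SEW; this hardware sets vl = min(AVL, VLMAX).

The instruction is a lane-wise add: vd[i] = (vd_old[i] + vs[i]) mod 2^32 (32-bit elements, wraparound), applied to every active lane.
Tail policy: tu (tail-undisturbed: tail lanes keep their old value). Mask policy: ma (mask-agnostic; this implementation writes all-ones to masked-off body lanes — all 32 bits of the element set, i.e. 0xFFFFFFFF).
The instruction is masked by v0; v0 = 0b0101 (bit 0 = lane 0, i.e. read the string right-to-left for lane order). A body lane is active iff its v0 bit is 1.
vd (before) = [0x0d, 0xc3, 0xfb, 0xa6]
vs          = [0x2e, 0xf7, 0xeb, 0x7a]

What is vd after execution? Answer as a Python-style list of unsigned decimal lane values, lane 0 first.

VLMAX = (256 × 1/2) / 32 = 4 lanes
vl = min(AVL, VLMAX) = min(2, 4) = 2
lane  0: add(0x0d,0x2e) ⇒ 0x3b
lane  1: mask-off/ones ⇒ 0xffffffff
lane  2: tail/keep ⇒ 0xfb
lane  3: tail/keep ⇒ 0xa6

vd = [59, 4294967295, 251, 166]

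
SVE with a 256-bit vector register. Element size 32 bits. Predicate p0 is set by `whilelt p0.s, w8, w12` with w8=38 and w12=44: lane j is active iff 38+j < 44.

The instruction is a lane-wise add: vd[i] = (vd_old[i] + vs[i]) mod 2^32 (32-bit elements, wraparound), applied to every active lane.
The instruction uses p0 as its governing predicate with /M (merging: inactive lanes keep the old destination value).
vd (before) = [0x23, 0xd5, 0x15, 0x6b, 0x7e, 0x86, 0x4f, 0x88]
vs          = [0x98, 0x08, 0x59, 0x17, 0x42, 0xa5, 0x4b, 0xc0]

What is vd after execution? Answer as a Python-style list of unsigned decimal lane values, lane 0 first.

register lanes = 256/32 = 8
p0[j] = (38+j < 44); true for j=0..5 → 6 lanes set
lane  0: add(0x23,0x98) ⇒ 0xbb
lane  1: add(0xd5,0x08) ⇒ 0xdd
lane  2: add(0x15,0x59) ⇒ 0x6e
lane  3: add(0x6b,0x17) ⇒ 0x82
lane  4: add(0x7e,0x42) ⇒ 0xc0
lane  5: add(0x86,0xa5) ⇒ 0x12b
lane  6: tail/keep ⇒ 0x4f
lane  7: tail/keep ⇒ 0x88

vd = [187, 221, 110, 130, 192, 299, 79, 136]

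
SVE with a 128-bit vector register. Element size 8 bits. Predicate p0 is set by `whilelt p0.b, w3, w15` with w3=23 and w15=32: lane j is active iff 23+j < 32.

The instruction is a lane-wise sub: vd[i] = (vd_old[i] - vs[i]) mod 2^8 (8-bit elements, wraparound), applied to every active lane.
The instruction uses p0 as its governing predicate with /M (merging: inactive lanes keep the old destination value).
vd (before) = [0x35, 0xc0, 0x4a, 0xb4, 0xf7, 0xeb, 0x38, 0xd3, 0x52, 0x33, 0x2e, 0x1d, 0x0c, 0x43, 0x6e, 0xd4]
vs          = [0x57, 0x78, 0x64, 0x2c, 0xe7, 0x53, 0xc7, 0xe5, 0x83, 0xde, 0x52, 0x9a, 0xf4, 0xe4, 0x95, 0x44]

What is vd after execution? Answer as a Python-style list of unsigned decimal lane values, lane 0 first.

128-bit reg / 8-bit elem → 16 lanes
p0[j] = (23+j < 32); true for j=0..8 → 9 lanes set
lane  0: sub(0x35,0x57) ⇒ 0xde
lane  1: sub(0xc0,0x78) ⇒ 0x48
lane  2: sub(0x4a,0x64) ⇒ 0xe6
lane  3: sub(0xb4,0x2c) ⇒ 0x88
lane  4: sub(0xf7,0xe7) ⇒ 0x10
lane  5: sub(0xeb,0x53) ⇒ 0x98
lane  6: sub(0x38,0xc7) ⇒ 0x71
lane  7: sub(0xd3,0xe5) ⇒ 0xee
lane  8: sub(0x52,0x83) ⇒ 0xcf
lane  9: tail/keep ⇒ 0x33
lane 10: tail/keep ⇒ 0x2e
lane 11: tail/keep ⇒ 0x1d
lane 12: tail/keep ⇒ 0x0c
lane 13: tail/keep ⇒ 0x43
lane 14: tail/keep ⇒ 0x6e
lane 15: tail/keep ⇒ 0xd4

vd = [222, 72, 230, 136, 16, 152, 113, 238, 207, 51, 46, 29, 12, 67, 110, 212]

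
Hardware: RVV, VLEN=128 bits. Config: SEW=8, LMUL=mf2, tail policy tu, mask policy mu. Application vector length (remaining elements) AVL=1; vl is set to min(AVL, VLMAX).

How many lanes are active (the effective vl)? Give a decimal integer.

vl = 1

VLMAX = (128 × 1/2) / 8 = 8 lanes
AVL=1 ≤ VLMAX=8, so vl = 1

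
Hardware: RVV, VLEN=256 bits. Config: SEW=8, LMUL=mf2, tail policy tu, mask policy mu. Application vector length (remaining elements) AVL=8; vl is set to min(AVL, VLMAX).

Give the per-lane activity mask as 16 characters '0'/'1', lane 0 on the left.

VLMAX = (256 × 1/2) / 8 = 16 lanes
vl = min(AVL, VLMAX) = min(8, 16) = 8
bits (lane 0 leftmost): 1111111100000000

predicate = 1111111100000000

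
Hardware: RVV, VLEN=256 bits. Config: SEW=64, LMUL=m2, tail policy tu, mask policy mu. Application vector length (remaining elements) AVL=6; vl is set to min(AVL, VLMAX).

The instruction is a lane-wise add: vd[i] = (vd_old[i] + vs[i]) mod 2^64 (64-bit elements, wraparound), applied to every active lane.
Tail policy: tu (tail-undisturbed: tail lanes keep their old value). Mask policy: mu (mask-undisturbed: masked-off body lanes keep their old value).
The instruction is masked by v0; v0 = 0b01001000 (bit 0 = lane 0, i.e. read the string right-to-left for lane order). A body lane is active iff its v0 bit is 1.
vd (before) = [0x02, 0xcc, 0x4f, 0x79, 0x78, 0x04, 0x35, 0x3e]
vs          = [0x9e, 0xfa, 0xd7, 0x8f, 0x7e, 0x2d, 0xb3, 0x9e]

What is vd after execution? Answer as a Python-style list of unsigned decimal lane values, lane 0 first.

VLMAX = VLEN×LMUL/SEW = 256×2/64 = 8
vl = min(AVL, VLMAX) = min(6, 8) = 6
  i=0: mask-off/keep → 2
  i=1: mask-off/keep → 204
  i=2: mask-off/keep → 79
  i=3: add(0x79,0x8f) → 264
  i=4: mask-off/keep → 120
  i=5: mask-off/keep → 4
  i=6: tail/keep → 53
  i=7: tail/keep → 62

vd = [2, 204, 79, 264, 120, 4, 53, 62]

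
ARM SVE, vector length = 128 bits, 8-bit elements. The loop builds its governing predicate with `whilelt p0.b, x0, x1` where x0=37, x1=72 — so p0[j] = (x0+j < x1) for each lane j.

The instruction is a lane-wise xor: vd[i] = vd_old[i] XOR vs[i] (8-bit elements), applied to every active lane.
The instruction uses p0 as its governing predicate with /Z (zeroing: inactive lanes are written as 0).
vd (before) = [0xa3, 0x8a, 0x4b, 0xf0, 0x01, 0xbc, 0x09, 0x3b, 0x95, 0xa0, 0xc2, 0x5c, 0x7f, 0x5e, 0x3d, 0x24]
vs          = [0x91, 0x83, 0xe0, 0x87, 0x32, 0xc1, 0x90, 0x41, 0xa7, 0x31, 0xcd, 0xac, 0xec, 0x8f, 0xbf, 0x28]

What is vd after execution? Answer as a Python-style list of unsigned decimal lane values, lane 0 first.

vd = [50, 9, 171, 119, 51, 125, 153, 122, 50, 145, 15, 240, 147, 209, 130, 12]

lane count: 128 div 8 = 16
active while 37+j < 72, i.e. j ∈ [0,35) capped at 16 ⇒ 16
  i=0: xor(0xa3,0x91) → 50
  i=1: xor(0x8a,0x83) → 9
  i=2: xor(0x4b,0xe0) → 171
  i=3: xor(0xf0,0x87) → 119
  i=4: xor(0x01,0x32) → 51
  i=5: xor(0xbc,0xc1) → 125
  i=6: xor(0x09,0x90) → 153
  i=7: xor(0x3b,0x41) → 122
  i=8: xor(0x95,0xa7) → 50
  i=9: xor(0xa0,0x31) → 145
  i=10: xor(0xc2,0xcd) → 15
  i=11: xor(0x5c,0xac) → 240
  i=12: xor(0x7f,0xec) → 147
  i=13: xor(0x5e,0x8f) → 209
  i=14: xor(0x3d,0xbf) → 130
  i=15: xor(0x24,0x28) → 12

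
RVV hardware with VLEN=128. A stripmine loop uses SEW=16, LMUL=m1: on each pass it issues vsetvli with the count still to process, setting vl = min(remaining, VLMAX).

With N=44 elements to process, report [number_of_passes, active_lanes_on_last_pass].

[iterations, last_vl] = [6, 4]

lanes per group: 128·1/16 = 8
44 elements at 8/iter → 6 passes, remainder 4 on the last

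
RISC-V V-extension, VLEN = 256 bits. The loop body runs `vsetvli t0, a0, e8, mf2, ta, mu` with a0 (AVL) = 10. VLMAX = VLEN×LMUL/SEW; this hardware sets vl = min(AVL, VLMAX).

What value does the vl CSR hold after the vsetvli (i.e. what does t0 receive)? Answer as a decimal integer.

VLMAX = (256 × 1/2) / 8 = 16 lanes
vl ← min(10, 16) = 10

vl = 10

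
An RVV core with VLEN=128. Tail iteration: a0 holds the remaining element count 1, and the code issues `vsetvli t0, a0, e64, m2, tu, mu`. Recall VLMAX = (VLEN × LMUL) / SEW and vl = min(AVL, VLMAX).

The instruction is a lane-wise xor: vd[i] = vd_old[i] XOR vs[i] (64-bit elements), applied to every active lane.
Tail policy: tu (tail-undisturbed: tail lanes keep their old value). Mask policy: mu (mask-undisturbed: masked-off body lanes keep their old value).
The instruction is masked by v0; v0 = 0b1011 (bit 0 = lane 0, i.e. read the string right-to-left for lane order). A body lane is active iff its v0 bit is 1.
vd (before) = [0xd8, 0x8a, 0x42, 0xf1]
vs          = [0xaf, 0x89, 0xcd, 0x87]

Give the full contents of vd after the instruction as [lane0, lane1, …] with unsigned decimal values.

vd = [119, 138, 66, 241]

lanes per group: 128·2/64 = 4
vl ← min(1, 4) = 1
lane  0: xor(0xd8,0xaf) ⇒ 0x77
lane  1: tail/keep ⇒ 0x8a
lane  2: tail/keep ⇒ 0x42
lane  3: tail/keep ⇒ 0xf1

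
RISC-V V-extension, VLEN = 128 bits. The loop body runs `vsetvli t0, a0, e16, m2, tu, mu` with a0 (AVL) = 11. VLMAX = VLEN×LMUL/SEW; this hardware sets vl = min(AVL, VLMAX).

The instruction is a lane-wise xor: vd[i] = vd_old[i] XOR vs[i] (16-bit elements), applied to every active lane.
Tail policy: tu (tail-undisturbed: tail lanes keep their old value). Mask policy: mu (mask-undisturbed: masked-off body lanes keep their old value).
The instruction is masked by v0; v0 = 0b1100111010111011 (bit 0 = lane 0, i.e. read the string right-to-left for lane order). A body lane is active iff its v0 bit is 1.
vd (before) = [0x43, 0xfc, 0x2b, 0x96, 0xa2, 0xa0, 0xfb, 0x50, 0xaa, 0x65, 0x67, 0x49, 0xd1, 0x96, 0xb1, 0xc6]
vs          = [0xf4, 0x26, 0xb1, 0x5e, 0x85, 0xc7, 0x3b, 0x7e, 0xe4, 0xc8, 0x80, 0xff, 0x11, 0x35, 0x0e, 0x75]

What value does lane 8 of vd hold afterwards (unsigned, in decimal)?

VLMAX = VLEN×LMUL/SEW = 128×2/16 = 16
vl = min(AVL, VLMAX) = min(11, 16) = 11
vd[0] xor(0x43,0xf4) -> 0xb7
vd[1] xor(0xfc,0x26) -> 0xda
vd[2] mask-off/keep -> 0x2b
vd[3] xor(0x96,0x5e) -> 0xc8
vd[4] xor(0xa2,0x85) -> 0x27
vd[5] xor(0xa0,0xc7) -> 0x67
vd[6] mask-off/keep -> 0xfb
vd[7] xor(0x50,0x7e) -> 0x2e
vd[8] mask-off/keep -> 0xaa
vd[9] xor(0x65,0xc8) -> 0xad
vd[10] xor(0x67,0x80) -> 0xe7
vd[11] tail/keep -> 0x49
vd[12] tail/keep -> 0xd1
vd[13] tail/keep -> 0x96
vd[14] tail/keep -> 0xb1
vd[15] tail/keep -> 0xc6

vd[8] = 170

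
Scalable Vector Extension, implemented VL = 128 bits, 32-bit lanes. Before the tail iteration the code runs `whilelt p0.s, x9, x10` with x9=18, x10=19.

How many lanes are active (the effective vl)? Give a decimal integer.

lane count: 128 div 32 = 4
whilelt: lane j active iff 18+j < 19 → j < 1 → 1 active

vl = 1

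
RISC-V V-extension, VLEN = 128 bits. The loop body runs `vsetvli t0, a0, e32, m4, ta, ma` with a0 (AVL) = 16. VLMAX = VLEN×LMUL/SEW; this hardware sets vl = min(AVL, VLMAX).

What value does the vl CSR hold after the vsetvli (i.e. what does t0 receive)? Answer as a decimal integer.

vl = 16

VLMAX = VLEN×LMUL/SEW = 128×4/32 = 16
vl = min(AVL, VLMAX) = min(16, 16) = 16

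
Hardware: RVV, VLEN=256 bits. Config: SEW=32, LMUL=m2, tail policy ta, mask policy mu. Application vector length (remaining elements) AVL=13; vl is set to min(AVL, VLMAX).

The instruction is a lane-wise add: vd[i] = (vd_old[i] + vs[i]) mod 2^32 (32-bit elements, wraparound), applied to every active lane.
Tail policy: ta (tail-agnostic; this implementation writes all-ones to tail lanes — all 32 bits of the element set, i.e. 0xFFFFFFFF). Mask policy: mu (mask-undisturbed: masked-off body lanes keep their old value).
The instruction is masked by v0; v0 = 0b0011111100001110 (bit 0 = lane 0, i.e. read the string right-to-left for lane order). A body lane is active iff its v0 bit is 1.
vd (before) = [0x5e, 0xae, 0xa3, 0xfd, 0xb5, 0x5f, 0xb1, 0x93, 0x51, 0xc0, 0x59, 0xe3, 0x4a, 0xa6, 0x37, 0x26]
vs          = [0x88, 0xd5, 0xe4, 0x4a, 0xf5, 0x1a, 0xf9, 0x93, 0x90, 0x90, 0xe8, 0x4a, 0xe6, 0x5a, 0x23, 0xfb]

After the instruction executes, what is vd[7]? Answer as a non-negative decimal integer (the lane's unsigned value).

vd[7] = 147

VLMAX = (256 × 2) / 32 = 16 lanes
vl ← min(13, 16) = 13
  i=0: mask-off/keep → 94
  i=1: add(0xae,0xd5) → 387
  i=2: add(0xa3,0xe4) → 391
  i=3: add(0xfd,0x4a) → 327
  i=4: mask-off/keep → 181
  i=5: mask-off/keep → 95
  i=6: mask-off/keep → 177
  i=7: mask-off/keep → 147
  i=8: add(0x51,0x90) → 225
  i=9: add(0xc0,0x90) → 336
  i=10: add(0x59,0xe8) → 321
  i=11: add(0xe3,0x4a) → 301
  i=12: add(0x4a,0xe6) → 304
  i=13: tail/ones → 4294967295
  i=14: tail/ones → 4294967295
  i=15: tail/ones → 4294967295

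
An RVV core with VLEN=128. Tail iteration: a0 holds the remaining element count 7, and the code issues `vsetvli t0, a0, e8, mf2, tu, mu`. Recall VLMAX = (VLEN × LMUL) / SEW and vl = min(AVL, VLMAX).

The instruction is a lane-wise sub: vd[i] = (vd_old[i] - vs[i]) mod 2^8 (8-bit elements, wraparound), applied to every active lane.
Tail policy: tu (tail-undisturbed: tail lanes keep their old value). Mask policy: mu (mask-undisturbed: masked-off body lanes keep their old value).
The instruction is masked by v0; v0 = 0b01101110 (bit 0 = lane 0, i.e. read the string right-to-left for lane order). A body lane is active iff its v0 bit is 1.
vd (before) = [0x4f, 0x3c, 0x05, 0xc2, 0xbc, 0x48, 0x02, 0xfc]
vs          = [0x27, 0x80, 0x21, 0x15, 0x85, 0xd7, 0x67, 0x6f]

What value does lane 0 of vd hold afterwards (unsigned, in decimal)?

VLMAX = VLEN×LMUL/SEW = 128×1/2/8 = 8
AVL=7 ≤ VLMAX=8, so vl = 7
vd[0] mask-off/keep -> 0x4f
vd[1] sub(0x3c,0x80) -> 0xbc
vd[2] sub(0x05,0x21) -> 0xe4
vd[3] sub(0xc2,0x15) -> 0xad
vd[4] mask-off/keep -> 0xbc
vd[5] sub(0x48,0xd7) -> 0x71
vd[6] sub(0x02,0x67) -> 0x9b
vd[7] tail/keep -> 0xfc

vd[0] = 79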